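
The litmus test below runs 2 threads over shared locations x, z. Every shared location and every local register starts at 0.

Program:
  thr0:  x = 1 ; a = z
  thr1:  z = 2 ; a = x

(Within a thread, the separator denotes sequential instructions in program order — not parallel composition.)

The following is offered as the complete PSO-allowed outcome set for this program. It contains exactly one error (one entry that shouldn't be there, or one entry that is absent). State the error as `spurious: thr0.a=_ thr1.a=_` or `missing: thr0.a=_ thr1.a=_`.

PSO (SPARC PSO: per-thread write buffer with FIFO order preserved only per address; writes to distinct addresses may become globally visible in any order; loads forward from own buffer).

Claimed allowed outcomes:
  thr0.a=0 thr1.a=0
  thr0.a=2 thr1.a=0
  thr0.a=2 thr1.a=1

outcome vector order: (thr0.a,thr1.a)
[PSO] allowed = {00; 01; 20; 21}
PSO∖claimed = {01}

missing: thr0.a=0 thr1.a=1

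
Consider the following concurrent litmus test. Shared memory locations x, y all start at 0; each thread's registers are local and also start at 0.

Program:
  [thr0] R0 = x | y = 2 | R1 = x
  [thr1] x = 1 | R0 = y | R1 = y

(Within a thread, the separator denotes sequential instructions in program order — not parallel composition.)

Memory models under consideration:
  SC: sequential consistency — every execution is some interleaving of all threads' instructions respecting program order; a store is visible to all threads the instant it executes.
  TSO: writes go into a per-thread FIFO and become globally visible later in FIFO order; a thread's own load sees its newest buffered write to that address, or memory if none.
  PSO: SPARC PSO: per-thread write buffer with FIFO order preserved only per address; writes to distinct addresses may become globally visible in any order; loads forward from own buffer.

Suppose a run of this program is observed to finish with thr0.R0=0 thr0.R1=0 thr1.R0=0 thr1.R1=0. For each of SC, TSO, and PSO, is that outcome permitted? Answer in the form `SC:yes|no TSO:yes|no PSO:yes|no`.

SC:no TSO:yes PSO:yes

outcome vector order: (thr0.R0,thr0.R1,thr1.R0,thr1.R1)
under SC → 0/0/2/2, 0/1/0/0, 0/1/0/2, 0/1/2/2, 1/1/0/0, 1/1/0/2, 1/1/2/2
under TSO → 0/0/0/0, 0/0/0/2, 0/0/2/2, 0/1/0/0, 0/1/0/2, 0/1/2/2, 1/1/0/0, 1/1/0/2, 1/1/2/2
under PSO → 0/0/0/0, 0/0/0/2, 0/0/2/2, 0/1/0/0, 0/1/0/2, 0/1/2/2, 1/1/0/0, 1/1/0/2, 1/1/2/2
target 0/0/0/0 ∈ {TSO,PSO}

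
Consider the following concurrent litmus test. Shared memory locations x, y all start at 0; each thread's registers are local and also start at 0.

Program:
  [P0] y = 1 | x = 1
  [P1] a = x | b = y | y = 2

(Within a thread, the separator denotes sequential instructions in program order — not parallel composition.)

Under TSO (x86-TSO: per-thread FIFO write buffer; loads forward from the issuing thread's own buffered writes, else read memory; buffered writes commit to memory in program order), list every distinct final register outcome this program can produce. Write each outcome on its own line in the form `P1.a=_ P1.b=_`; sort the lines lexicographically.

P1.a=0 P1.b=0
P1.a=0 P1.b=1
P1.a=1 P1.b=1

outcome vector order: (P1.a,P1.b)
|TSO outcomes| = 3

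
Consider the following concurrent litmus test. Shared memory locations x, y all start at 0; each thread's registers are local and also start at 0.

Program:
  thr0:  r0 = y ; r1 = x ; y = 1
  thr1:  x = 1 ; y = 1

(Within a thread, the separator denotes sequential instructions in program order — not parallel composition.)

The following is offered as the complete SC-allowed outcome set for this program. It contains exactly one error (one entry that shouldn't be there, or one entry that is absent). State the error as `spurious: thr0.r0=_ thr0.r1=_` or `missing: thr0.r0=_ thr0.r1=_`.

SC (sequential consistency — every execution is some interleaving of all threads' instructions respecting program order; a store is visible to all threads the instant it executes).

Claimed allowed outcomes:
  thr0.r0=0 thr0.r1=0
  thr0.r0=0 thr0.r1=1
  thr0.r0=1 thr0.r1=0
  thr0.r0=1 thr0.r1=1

spurious: thr0.r0=1 thr0.r1=0

outcome vector order: (thr0.r0,thr0.r1)
[SC] allowed = {00; 01; 11}
claimed∖SC = {10}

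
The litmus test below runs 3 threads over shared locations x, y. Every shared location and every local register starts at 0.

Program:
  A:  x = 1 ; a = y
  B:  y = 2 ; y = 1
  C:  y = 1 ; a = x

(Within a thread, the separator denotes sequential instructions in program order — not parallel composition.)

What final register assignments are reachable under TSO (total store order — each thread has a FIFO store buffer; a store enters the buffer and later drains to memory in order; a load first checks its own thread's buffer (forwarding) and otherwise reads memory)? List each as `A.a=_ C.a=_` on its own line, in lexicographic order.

outcome vector order: (A.a,C.a)
|TSO outcomes| = 6

A.a=0 C.a=0
A.a=0 C.a=1
A.a=1 C.a=0
A.a=1 C.a=1
A.a=2 C.a=0
A.a=2 C.a=1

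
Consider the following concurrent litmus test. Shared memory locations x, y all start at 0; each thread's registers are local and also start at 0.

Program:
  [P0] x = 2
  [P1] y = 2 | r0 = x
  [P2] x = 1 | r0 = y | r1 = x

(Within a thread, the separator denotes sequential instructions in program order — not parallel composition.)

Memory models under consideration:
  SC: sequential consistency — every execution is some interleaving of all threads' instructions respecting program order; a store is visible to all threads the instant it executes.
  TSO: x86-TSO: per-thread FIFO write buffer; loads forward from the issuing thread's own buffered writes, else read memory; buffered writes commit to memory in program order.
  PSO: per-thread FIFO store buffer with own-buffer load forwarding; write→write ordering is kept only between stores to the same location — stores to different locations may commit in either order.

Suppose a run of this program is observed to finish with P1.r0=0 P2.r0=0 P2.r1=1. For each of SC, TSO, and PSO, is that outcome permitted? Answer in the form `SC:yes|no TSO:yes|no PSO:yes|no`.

outcome vector order: (P1.r0,P2.r0,P2.r1)
SC: 10 outcomes — {0/2/1, 0/2/2, 1/0/1, 1/0/2, 1/2/1, 1/2/2, 2/0/1, 2/0/2, 2/2/1, 2/2/2}
TSO: 12 outcomes — {0/0/1, 0/0/2, 0/2/1, 0/2/2, 1/0/1, 1/0/2, 1/2/1, 1/2/2, 2/0/1, 2/0/2, 2/2/1, 2/2/2}
PSO: 12 outcomes — {0/0/1, 0/0/2, 0/2/1, 0/2/2, 1/0/1, 1/0/2, 1/2/1, 1/2/2, 2/0/1, 2/0/2, 2/2/1, 2/2/2}
target 0/0/1 ∈ {TSO,PSO}

SC:no TSO:yes PSO:yes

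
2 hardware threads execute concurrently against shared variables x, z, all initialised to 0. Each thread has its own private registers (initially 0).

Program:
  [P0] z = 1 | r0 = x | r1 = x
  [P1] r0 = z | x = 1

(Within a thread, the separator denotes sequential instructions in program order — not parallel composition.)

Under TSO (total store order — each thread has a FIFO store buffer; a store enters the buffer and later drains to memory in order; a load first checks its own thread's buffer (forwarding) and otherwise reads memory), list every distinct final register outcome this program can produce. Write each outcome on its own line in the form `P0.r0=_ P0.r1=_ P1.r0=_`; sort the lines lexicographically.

P0.r0=0 P0.r1=0 P1.r0=0
P0.r0=0 P0.r1=0 P1.r0=1
P0.r0=0 P0.r1=1 P1.r0=0
P0.r0=0 P0.r1=1 P1.r0=1
P0.r0=1 P0.r1=1 P1.r0=0
P0.r0=1 P0.r1=1 P1.r0=1

outcome vector order: (P0.r0,P0.r1,P1.r0)
|TSO outcomes| = 6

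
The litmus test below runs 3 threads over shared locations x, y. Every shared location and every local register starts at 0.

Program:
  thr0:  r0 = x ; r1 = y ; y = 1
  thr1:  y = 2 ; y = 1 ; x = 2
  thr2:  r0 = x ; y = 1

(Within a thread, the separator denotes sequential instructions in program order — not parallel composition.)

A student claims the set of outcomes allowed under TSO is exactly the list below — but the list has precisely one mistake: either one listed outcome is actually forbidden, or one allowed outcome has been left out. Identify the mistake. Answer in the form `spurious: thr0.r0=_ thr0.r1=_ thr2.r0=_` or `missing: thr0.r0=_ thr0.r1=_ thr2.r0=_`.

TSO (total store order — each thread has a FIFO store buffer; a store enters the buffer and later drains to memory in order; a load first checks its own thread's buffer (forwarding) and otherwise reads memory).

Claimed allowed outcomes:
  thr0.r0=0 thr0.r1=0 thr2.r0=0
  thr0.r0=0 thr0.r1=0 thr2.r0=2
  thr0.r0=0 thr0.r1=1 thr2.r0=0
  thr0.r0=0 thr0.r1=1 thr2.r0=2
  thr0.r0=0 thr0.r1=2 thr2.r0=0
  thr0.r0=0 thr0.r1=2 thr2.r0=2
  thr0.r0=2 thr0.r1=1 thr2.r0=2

missing: thr0.r0=2 thr0.r1=1 thr2.r0=0

outcome vector order: (thr0.r0,thr0.r1,thr2.r0)
TSO: 8 outcomes — {0/0/0 0/0/2 0/1/0 0/1/2 0/2/0 0/2/2 2/1/0 2/1/2}
TSO∖claimed = {2/1/0}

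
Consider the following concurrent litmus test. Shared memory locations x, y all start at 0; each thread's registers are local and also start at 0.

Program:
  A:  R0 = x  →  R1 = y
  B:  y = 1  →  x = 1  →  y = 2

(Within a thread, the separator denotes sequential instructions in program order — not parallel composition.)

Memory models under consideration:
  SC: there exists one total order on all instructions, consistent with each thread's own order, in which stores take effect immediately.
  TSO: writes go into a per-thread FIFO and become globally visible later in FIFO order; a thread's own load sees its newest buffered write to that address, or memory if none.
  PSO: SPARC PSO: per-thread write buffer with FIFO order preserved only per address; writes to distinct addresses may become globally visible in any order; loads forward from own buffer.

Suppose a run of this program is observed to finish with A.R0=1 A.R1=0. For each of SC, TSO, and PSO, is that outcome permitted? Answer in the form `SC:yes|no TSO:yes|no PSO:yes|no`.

outcome vector order: (A.R0,A.R1)
SC (5): (0,0) (0,1) (0,2) (1,1) (1,2)
TSO (5): (0,0) (0,1) (0,2) (1,1) (1,2)
PSO (6): (0,0) (0,1) (0,2) (1,0) (1,1) (1,2)
target (1,0) ∈ {PSO}

SC:no TSO:no PSO:yes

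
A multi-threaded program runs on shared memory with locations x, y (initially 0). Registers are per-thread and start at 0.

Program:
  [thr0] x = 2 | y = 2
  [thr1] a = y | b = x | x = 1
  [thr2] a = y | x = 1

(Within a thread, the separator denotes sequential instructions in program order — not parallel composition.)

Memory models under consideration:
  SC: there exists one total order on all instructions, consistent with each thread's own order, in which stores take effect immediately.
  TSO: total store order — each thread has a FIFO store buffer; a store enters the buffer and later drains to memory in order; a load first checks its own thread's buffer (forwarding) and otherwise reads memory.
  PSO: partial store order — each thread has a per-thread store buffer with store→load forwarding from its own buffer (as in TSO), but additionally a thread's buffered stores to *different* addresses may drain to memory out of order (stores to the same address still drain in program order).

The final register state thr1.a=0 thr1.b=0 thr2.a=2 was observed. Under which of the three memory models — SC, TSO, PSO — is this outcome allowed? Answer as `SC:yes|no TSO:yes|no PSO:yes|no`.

SC:yes TSO:yes PSO:yes

outcome vector order: (thr1.a,thr1.b,thr2.a)
[SC] allowed = {(0,0,0); (0,0,2); (0,1,0); (0,1,2); (0,2,0); (0,2,2); (2,1,0); (2,1,2); (2,2,0); (2,2,2)}
[TSO] allowed = {(0,0,0); (0,0,2); (0,1,0); (0,1,2); (0,2,0); (0,2,2); (2,1,0); (2,1,2); (2,2,0); (2,2,2)}
[PSO] allowed = {(0,0,0); (0,0,2); (0,1,0); (0,1,2); (0,2,0); (0,2,2); (2,0,0); (2,0,2); (2,1,0); (2,1,2); (2,2,0); (2,2,2)}
target (0,0,2) ∈ {SC,TSO,PSO}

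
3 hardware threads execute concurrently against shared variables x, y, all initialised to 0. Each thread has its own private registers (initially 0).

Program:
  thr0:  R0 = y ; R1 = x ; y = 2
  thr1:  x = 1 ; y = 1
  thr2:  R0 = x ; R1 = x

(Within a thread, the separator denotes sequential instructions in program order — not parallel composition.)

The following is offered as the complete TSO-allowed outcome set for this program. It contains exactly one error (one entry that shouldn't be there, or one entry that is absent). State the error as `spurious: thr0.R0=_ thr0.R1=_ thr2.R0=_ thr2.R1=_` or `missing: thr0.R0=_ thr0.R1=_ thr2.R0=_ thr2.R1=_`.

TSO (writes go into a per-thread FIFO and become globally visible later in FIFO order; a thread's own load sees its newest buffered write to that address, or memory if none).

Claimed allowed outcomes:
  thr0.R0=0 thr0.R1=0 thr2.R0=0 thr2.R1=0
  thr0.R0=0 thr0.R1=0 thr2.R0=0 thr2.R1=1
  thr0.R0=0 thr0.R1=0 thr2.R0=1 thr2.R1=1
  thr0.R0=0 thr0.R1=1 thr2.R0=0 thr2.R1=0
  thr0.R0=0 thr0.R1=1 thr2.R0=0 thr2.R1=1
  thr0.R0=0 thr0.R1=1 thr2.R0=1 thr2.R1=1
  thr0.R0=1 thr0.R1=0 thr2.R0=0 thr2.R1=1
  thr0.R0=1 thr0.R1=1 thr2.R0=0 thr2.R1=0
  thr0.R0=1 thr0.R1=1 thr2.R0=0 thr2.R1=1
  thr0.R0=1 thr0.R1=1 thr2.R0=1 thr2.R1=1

spurious: thr0.R0=1 thr0.R1=0 thr2.R0=0 thr2.R1=1

outcome vector order: (thr0.R0,thr0.R1,thr2.R0,thr2.R1)
TSO (9): 0/0/0/0; 0/0/0/1; 0/0/1/1; 0/1/0/0; 0/1/0/1; 0/1/1/1; 1/1/0/0; 1/1/0/1; 1/1/1/1
claimed∖TSO = {1/0/0/1}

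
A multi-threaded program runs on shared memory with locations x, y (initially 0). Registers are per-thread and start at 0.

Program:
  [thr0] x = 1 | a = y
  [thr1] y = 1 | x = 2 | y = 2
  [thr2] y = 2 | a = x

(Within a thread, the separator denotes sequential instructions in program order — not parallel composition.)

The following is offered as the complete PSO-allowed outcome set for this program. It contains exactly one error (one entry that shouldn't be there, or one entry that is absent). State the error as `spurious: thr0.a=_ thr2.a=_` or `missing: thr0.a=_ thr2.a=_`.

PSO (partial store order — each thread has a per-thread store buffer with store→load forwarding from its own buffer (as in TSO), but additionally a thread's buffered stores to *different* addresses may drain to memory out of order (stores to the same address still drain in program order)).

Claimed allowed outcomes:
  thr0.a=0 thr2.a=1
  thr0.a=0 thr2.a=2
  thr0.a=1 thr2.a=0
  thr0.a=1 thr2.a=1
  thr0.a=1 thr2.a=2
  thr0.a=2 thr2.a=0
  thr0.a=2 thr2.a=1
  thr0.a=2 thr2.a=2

outcome vector order: (thr0.a,thr2.a)
under PSO → 00 01 02 10 11 12 20 21 22
PSO∖claimed = {00}

missing: thr0.a=0 thr2.a=0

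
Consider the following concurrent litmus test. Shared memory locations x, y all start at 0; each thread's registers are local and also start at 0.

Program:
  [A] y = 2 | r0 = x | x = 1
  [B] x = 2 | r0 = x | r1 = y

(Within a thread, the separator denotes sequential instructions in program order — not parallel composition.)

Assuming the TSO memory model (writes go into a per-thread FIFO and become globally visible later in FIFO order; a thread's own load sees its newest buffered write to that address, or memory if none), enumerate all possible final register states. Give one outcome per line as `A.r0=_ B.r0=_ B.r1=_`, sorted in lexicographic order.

A.r0=0 B.r0=1 B.r1=2
A.r0=0 B.r0=2 B.r1=0
A.r0=0 B.r0=2 B.r1=2
A.r0=2 B.r0=1 B.r1=2
A.r0=2 B.r0=2 B.r1=0
A.r0=2 B.r0=2 B.r1=2

outcome vector order: (A.r0,B.r0,B.r1)
|TSO outcomes| = 6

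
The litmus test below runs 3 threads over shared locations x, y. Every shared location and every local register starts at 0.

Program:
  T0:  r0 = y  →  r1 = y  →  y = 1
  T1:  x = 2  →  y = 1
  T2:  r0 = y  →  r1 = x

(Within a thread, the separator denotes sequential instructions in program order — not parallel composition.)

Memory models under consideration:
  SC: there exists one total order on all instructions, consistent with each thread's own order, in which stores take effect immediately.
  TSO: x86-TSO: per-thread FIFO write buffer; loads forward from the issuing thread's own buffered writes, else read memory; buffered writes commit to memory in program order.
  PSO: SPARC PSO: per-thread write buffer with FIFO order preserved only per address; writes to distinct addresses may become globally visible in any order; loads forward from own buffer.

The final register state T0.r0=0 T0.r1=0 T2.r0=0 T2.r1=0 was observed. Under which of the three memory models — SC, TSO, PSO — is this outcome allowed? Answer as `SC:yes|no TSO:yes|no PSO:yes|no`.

outcome vector order: (T0.r0,T0.r1,T2.r0,T2.r1)
under SC → 0000; 0002; 0010; 0012; 0100; 0102; 0112; 1100; 1102; 1112
under TSO → 0000; 0002; 0010; 0012; 0100; 0102; 0112; 1100; 1102; 1112
under PSO → 0000; 0002; 0010; 0012; 0100; 0102; 0110; 0112; 1100; 1102; 1110; 1112
target 0000 ∈ {SC,TSO,PSO}

SC:yes TSO:yes PSO:yes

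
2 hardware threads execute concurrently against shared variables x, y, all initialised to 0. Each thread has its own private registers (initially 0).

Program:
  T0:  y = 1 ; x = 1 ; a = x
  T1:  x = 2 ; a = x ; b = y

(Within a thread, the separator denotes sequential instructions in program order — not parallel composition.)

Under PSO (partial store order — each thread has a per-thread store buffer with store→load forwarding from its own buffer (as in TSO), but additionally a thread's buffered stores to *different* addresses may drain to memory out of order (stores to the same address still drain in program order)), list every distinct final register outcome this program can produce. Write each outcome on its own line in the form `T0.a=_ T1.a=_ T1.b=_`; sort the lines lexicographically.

outcome vector order: (T0.a,T1.a,T1.b)
|PSO outcomes| = 6

T0.a=1 T1.a=1 T1.b=0
T0.a=1 T1.a=1 T1.b=1
T0.a=1 T1.a=2 T1.b=0
T0.a=1 T1.a=2 T1.b=1
T0.a=2 T1.a=2 T1.b=0
T0.a=2 T1.a=2 T1.b=1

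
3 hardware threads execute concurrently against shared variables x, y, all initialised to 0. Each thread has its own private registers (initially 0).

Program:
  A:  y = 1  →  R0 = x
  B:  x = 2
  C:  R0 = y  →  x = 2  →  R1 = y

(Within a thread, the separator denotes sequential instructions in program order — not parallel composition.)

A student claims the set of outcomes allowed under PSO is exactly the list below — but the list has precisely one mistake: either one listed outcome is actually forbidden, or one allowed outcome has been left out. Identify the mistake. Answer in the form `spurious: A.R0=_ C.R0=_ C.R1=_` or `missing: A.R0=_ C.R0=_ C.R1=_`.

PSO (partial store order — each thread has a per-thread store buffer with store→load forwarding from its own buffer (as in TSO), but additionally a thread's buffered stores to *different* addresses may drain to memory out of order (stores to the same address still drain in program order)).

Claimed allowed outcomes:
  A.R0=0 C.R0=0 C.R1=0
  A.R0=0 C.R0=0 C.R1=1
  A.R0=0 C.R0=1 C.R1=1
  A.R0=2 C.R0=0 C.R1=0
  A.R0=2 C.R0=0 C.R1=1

outcome vector order: (A.R0,C.R0,C.R1)
under PSO → <0 0 0>, <0 0 1>, <0 1 1>, <2 0 0>, <2 0 1>, <2 1 1>
PSO∖claimed = {<2 1 1>}

missing: A.R0=2 C.R0=1 C.R1=1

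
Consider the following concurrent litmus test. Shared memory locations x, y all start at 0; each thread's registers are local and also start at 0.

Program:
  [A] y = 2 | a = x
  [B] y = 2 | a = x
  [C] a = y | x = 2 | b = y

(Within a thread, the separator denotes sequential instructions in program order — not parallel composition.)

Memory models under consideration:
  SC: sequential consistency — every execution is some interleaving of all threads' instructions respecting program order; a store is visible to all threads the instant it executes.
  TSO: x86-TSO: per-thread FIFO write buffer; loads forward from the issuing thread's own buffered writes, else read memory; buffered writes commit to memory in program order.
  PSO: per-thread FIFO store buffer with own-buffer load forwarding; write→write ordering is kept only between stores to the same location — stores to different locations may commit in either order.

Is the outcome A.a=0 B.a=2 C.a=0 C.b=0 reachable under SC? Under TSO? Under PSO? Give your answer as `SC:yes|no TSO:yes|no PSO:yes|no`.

SC:no TSO:yes PSO:yes

outcome vector order: (A.a,B.a,C.a,C.b)
[SC] allowed = {0002, 0022, 0202, 0222, 2002, 2022, 2200, 2202, 2222}
[TSO] allowed = {0000, 0002, 0022, 0200, 0202, 0222, 2000, 2002, 2022, 2200, 2202, 2222}
[PSO] allowed = {0000, 0002, 0022, 0200, 0202, 0222, 2000, 2002, 2022, 2200, 2202, 2222}
target 0200 ∈ {TSO,PSO}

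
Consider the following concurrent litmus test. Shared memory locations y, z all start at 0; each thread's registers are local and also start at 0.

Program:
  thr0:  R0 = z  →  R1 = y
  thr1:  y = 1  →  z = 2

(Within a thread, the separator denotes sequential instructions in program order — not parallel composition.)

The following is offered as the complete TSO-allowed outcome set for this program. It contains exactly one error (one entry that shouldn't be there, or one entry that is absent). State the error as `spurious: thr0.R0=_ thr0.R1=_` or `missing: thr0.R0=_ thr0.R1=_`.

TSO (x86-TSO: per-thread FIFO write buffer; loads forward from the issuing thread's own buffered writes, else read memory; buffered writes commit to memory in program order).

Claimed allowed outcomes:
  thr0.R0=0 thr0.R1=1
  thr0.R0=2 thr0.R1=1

outcome vector order: (thr0.R0,thr0.R1)
[TSO] allowed = {0/0 0/1 2/1}
TSO∖claimed = {0/0}

missing: thr0.R0=0 thr0.R1=0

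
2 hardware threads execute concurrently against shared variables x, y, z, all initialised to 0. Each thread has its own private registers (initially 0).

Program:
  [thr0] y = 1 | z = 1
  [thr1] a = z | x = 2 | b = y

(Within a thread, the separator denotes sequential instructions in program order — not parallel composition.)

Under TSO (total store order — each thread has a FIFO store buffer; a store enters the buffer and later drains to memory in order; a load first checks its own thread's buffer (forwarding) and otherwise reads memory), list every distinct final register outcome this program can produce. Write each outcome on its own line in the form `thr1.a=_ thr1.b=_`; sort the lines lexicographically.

thr1.a=0 thr1.b=0
thr1.a=0 thr1.b=1
thr1.a=1 thr1.b=1

outcome vector order: (thr1.a,thr1.b)
|TSO outcomes| = 3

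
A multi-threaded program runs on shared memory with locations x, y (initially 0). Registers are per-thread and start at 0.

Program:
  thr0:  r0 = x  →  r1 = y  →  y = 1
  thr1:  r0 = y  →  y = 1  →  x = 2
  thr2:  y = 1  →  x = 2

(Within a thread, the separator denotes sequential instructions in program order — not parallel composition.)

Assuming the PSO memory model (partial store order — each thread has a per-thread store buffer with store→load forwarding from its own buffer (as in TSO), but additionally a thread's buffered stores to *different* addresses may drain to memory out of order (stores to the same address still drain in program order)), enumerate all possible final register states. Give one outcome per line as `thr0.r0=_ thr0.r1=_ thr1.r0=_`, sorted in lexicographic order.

outcome vector order: (thr0.r0,thr0.r1,thr1.r0)
|PSO outcomes| = 8

thr0.r0=0 thr0.r1=0 thr1.r0=0
thr0.r0=0 thr0.r1=0 thr1.r0=1
thr0.r0=0 thr0.r1=1 thr1.r0=0
thr0.r0=0 thr0.r1=1 thr1.r0=1
thr0.r0=2 thr0.r1=0 thr1.r0=0
thr0.r0=2 thr0.r1=0 thr1.r0=1
thr0.r0=2 thr0.r1=1 thr1.r0=0
thr0.r0=2 thr0.r1=1 thr1.r0=1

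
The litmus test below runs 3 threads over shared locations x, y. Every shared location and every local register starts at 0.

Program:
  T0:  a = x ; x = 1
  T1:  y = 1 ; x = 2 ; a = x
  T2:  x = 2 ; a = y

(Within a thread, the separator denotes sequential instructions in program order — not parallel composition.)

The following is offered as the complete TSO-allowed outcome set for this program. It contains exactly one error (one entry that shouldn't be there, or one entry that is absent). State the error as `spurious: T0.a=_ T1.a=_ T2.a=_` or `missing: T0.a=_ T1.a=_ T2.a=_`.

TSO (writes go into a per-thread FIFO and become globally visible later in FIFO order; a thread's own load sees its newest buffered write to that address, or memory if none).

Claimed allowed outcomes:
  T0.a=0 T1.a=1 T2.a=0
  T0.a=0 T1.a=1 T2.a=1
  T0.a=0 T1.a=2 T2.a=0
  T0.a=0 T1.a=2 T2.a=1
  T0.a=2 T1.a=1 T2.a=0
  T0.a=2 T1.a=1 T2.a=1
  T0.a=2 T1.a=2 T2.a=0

missing: T0.a=2 T1.a=2 T2.a=1

outcome vector order: (T0.a,T1.a,T2.a)
[TSO] allowed = {(0,1,0), (0,1,1), (0,2,0), (0,2,1), (2,1,0), (2,1,1), (2,2,0), (2,2,1)}
TSO∖claimed = {(2,2,1)}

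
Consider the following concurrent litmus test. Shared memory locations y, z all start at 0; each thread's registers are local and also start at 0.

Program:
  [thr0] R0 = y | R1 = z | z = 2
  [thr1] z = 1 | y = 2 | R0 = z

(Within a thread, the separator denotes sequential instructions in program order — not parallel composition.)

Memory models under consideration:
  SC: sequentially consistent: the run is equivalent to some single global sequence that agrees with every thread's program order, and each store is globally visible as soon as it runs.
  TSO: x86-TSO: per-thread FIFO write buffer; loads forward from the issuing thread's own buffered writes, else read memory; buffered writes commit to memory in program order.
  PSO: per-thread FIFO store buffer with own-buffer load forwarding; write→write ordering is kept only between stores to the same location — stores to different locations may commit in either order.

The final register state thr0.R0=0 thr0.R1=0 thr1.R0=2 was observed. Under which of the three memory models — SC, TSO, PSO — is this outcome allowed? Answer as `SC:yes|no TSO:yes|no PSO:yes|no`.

SC:yes TSO:yes PSO:yes

outcome vector order: (thr0.R0,thr0.R1,thr1.R0)
SC (6): (0,0,1); (0,0,2); (0,1,1); (0,1,2); (2,1,1); (2,1,2)
TSO (6): (0,0,1); (0,0,2); (0,1,1); (0,1,2); (2,1,1); (2,1,2)
PSO (8): (0,0,1); (0,0,2); (0,1,1); (0,1,2); (2,0,1); (2,0,2); (2,1,1); (2,1,2)
target (0,0,2) ∈ {SC,TSO,PSO}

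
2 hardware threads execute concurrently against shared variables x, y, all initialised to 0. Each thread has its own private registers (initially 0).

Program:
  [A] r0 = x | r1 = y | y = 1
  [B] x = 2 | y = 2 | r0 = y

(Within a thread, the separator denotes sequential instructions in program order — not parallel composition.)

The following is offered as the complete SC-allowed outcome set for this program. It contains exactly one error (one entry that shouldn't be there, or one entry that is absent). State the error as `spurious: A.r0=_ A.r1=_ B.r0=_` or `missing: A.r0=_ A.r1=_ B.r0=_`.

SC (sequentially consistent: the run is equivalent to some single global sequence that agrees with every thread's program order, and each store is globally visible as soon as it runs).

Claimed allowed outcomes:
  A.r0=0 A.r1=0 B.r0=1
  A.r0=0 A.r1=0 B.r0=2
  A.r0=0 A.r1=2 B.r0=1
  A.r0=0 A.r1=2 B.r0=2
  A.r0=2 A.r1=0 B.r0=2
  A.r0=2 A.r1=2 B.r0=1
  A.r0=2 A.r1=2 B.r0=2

outcome vector order: (A.r0,A.r1,B.r0)
SC: 8 outcomes — {<0 0 1> <0 0 2> <0 2 1> <0 2 2> <2 0 1> <2 0 2> <2 2 1> <2 2 2>}
SC∖claimed = {<2 0 1>}

missing: A.r0=2 A.r1=0 B.r0=1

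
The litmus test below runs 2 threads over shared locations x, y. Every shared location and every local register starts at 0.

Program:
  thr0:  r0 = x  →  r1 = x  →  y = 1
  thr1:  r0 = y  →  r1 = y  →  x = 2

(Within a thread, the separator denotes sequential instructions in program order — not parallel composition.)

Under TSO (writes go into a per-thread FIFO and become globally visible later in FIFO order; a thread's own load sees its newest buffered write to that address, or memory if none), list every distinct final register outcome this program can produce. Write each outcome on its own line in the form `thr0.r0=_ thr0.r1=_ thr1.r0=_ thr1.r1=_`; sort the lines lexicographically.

thr0.r0=0 thr0.r1=0 thr1.r0=0 thr1.r1=0
thr0.r0=0 thr0.r1=0 thr1.r0=0 thr1.r1=1
thr0.r0=0 thr0.r1=0 thr1.r0=1 thr1.r1=1
thr0.r0=0 thr0.r1=2 thr1.r0=0 thr1.r1=0
thr0.r0=2 thr0.r1=2 thr1.r0=0 thr1.r1=0

outcome vector order: (thr0.r0,thr0.r1,thr1.r0,thr1.r1)
|TSO outcomes| = 5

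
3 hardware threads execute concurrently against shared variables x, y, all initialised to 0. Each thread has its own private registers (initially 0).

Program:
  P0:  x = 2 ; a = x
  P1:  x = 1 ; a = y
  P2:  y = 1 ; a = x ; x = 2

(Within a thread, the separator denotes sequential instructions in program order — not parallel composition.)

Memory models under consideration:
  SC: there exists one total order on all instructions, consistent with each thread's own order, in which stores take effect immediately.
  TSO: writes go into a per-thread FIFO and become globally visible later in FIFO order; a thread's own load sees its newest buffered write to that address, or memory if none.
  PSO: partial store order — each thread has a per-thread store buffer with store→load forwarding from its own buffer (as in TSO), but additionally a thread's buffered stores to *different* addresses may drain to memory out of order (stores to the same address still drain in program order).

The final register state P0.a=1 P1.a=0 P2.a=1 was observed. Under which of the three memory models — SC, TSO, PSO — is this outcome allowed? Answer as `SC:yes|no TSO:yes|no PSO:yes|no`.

SC:yes TSO:yes PSO:yes

outcome vector order: (P0.a,P1.a,P2.a)
SC: 9 outcomes — {(1,0,1), (1,1,0), (1,1,1), (1,1,2), (2,0,1), (2,0,2), (2,1,0), (2,1,1), (2,1,2)}
TSO: 12 outcomes — {(1,0,0), (1,0,1), (1,0,2), (1,1,0), (1,1,1), (1,1,2), (2,0,0), (2,0,1), (2,0,2), (2,1,0), (2,1,1), (2,1,2)}
PSO: 12 outcomes — {(1,0,0), (1,0,1), (1,0,2), (1,1,0), (1,1,1), (1,1,2), (2,0,0), (2,0,1), (2,0,2), (2,1,0), (2,1,1), (2,1,2)}
target (1,0,1) ∈ {SC,TSO,PSO}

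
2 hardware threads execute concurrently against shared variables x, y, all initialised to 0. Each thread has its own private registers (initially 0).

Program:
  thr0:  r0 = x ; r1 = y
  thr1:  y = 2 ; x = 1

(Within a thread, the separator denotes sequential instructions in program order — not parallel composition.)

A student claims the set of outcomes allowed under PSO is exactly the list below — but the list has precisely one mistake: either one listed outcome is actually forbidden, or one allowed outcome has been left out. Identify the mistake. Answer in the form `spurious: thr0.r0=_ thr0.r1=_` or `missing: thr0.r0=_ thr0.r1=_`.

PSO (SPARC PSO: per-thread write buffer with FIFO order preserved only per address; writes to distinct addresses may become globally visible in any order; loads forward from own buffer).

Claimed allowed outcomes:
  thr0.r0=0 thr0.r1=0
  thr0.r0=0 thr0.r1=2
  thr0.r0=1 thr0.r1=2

missing: thr0.r0=1 thr0.r1=0

outcome vector order: (thr0.r0,thr0.r1)
PSO: 4 outcomes — {00; 02; 10; 12}
PSO∖claimed = {10}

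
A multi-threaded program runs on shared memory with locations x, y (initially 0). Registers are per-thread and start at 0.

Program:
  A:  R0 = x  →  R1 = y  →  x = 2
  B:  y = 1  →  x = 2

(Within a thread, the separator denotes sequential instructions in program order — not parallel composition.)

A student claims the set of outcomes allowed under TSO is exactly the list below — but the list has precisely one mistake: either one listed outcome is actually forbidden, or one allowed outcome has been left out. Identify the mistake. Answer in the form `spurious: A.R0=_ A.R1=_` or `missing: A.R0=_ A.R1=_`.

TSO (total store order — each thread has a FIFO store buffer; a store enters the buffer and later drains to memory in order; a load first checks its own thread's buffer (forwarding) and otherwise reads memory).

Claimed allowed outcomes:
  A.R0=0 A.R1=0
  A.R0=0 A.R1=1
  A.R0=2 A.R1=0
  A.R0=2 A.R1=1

spurious: A.R0=2 A.R1=0

outcome vector order: (A.R0,A.R1)
[TSO] allowed = {00, 01, 21}
claimed∖TSO = {20}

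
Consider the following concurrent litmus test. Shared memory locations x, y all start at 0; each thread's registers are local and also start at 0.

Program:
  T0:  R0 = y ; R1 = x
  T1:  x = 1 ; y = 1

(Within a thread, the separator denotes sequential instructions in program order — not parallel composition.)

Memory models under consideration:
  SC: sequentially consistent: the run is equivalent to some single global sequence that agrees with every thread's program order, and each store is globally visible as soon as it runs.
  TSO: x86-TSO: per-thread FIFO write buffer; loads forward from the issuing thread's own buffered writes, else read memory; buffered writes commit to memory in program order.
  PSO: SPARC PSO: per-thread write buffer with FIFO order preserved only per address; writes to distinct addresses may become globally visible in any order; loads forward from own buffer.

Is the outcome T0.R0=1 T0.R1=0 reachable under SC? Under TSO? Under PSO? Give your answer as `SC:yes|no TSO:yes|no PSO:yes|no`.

SC:no TSO:no PSO:yes

outcome vector order: (T0.R0,T0.R1)
SC: 3 outcomes — {(0,0), (0,1), (1,1)}
TSO: 3 outcomes — {(0,0), (0,1), (1,1)}
PSO: 4 outcomes — {(0,0), (0,1), (1,0), (1,1)}
target (1,0) ∈ {PSO}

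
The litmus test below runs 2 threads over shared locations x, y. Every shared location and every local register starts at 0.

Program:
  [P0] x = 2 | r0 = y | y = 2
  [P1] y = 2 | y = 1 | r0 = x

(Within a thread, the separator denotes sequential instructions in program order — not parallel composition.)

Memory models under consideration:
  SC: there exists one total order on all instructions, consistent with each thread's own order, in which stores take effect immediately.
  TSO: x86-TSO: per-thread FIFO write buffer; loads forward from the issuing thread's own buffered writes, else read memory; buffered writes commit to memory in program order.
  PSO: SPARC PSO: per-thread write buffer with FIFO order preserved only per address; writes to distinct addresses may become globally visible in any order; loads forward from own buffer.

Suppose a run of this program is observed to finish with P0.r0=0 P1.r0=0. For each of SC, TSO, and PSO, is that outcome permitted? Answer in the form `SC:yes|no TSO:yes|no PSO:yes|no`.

outcome vector order: (P0.r0,P1.r0)
SC: 4 outcomes — {(0,2); (1,0); (1,2); (2,2)}
TSO: 6 outcomes — {(0,0); (0,2); (1,0); (1,2); (2,0); (2,2)}
PSO: 6 outcomes — {(0,0); (0,2); (1,0); (1,2); (2,0); (2,2)}
target (0,0) ∈ {TSO,PSO}

SC:no TSO:yes PSO:yes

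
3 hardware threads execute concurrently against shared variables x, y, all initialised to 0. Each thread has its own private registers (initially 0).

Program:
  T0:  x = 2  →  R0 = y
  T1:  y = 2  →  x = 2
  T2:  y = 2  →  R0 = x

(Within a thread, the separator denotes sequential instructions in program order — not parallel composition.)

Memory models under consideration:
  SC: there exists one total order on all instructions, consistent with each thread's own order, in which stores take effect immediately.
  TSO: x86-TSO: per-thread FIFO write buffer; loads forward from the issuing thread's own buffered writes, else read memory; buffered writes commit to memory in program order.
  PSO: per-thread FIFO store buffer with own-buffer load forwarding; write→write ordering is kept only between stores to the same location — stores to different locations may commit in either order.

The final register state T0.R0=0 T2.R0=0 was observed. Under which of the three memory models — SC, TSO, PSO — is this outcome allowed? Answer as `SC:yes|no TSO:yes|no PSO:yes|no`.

SC:no TSO:yes PSO:yes

outcome vector order: (T0.R0,T2.R0)
SC: 3 outcomes — {<0 2> <2 0> <2 2>}
TSO: 4 outcomes — {<0 0> <0 2> <2 0> <2 2>}
PSO: 4 outcomes — {<0 0> <0 2> <2 0> <2 2>}
target <0 0> ∈ {TSO,PSO}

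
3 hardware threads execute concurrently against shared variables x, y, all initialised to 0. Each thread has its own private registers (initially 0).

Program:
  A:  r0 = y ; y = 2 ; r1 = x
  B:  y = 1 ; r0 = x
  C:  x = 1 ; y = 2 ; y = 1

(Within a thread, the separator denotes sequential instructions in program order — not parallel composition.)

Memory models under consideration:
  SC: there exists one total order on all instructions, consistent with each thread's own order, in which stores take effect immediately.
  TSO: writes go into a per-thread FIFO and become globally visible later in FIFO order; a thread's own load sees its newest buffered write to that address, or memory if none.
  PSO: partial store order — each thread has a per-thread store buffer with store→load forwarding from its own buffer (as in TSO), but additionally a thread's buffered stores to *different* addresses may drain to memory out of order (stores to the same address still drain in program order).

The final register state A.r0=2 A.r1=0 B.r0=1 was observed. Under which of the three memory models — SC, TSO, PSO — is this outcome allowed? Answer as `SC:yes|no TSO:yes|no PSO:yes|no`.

outcome vector order: (A.r0,A.r1,B.r0)
SC: 10 outcomes — {0/0/0; 0/0/1; 0/1/0; 0/1/1; 1/0/0; 1/0/1; 1/1/0; 1/1/1; 2/1/0; 2/1/1}
TSO: 10 outcomes — {0/0/0; 0/0/1; 0/1/0; 0/1/1; 1/0/0; 1/0/1; 1/1/0; 1/1/1; 2/1/0; 2/1/1}
PSO: 12 outcomes — {0/0/0; 0/0/1; 0/1/0; 0/1/1; 1/0/0; 1/0/1; 1/1/0; 1/1/1; 2/0/0; 2/0/1; 2/1/0; 2/1/1}
target 2/0/1 ∈ {PSO}

SC:no TSO:no PSO:yes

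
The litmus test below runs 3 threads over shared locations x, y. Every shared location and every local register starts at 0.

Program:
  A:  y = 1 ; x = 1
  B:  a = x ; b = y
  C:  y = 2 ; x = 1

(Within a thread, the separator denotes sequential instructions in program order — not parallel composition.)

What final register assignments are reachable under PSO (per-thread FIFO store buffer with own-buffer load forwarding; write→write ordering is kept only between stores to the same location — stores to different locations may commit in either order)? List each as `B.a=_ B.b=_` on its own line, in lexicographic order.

outcome vector order: (B.a,B.b)
|PSO outcomes| = 6

B.a=0 B.b=0
B.a=0 B.b=1
B.a=0 B.b=2
B.a=1 B.b=0
B.a=1 B.b=1
B.a=1 B.b=2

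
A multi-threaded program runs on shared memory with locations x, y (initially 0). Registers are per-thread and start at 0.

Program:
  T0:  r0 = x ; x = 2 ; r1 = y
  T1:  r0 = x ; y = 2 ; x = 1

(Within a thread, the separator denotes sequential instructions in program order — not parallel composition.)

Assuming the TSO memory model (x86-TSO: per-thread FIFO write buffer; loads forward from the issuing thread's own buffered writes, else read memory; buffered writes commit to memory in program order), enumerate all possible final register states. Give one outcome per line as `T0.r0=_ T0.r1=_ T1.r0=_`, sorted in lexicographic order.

T0.r0=0 T0.r1=0 T1.r0=0
T0.r0=0 T0.r1=0 T1.r0=2
T0.r0=0 T0.r1=2 T1.r0=0
T0.r0=0 T0.r1=2 T1.r0=2
T0.r0=1 T0.r1=2 T1.r0=0

outcome vector order: (T0.r0,T0.r1,T1.r0)
|TSO outcomes| = 5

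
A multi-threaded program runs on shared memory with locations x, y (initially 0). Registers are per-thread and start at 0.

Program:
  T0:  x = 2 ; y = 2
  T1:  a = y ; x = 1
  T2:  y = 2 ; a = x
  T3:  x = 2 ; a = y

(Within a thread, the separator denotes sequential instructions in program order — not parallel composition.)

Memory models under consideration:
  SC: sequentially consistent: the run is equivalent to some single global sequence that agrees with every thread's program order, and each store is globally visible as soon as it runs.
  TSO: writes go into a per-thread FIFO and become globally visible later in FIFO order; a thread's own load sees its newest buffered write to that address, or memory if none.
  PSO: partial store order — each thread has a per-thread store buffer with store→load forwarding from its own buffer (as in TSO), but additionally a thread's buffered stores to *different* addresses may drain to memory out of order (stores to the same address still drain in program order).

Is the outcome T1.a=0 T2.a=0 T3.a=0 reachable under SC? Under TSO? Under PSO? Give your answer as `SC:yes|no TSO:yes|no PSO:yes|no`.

SC:no TSO:yes PSO:yes

outcome vector order: (T1.a,T2.a,T3.a)
SC (10): <0 0 2> <0 1 0> <0 1 2> <0 2 0> <0 2 2> <2 0 2> <2 1 0> <2 1 2> <2 2 0> <2 2 2>
TSO (12): <0 0 0> <0 0 2> <0 1 0> <0 1 2> <0 2 0> <0 2 2> <2 0 0> <2 0 2> <2 1 0> <2 1 2> <2 2 0> <2 2 2>
PSO (12): <0 0 0> <0 0 2> <0 1 0> <0 1 2> <0 2 0> <0 2 2> <2 0 0> <2 0 2> <2 1 0> <2 1 2> <2 2 0> <2 2 2>
target <0 0 0> ∈ {TSO,PSO}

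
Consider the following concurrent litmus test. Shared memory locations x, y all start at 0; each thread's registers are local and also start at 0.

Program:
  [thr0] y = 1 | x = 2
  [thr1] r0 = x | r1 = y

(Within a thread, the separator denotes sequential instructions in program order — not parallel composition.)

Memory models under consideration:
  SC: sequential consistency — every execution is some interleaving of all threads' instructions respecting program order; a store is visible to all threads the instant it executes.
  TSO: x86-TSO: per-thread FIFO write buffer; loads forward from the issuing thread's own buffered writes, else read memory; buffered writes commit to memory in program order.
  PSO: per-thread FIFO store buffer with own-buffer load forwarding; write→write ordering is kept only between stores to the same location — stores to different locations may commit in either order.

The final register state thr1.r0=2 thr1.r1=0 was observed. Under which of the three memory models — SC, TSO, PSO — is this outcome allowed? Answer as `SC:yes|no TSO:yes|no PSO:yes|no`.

SC:no TSO:no PSO:yes

outcome vector order: (thr1.r0,thr1.r1)
under SC → 0/0 0/1 2/1
under TSO → 0/0 0/1 2/1
under PSO → 0/0 0/1 2/0 2/1
target 2/0 ∈ {PSO}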